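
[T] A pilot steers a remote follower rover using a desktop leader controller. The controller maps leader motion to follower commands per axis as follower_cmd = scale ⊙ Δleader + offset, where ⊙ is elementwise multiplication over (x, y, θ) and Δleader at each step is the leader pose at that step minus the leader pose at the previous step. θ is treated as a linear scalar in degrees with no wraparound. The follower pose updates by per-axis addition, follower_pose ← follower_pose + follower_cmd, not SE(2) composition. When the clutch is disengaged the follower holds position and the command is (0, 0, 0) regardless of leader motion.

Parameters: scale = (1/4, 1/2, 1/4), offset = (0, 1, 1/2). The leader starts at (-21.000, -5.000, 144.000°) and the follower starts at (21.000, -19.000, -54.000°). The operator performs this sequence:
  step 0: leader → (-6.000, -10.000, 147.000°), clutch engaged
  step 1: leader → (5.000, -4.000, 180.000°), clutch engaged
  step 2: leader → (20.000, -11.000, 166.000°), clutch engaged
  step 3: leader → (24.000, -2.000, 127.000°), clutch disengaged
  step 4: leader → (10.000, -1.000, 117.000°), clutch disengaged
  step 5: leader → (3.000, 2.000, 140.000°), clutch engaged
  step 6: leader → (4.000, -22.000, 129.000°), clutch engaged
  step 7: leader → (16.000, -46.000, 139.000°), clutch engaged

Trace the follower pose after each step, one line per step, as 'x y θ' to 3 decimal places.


step 0: Δleader=(15.000, -5.000, 3.000°), engaged; cmd=(3.750, -1.500, 1.250°) → follower=(24.750, -20.500, -52.750°)
step 1: Δleader=(11.000, 6.000, 33.000°), engaged; cmd=(2.750, 4.000, 8.750°) → follower=(27.500, -16.500, -44.000°)
step 2: Δleader=(15.000, -7.000, -14.000°), engaged; cmd=(3.750, -2.500, -3.000°) → follower=(31.250, -19.000, -47.000°)
step 3: Δleader=(4.000, 9.000, -39.000°), disengaged; cmd=(0,0,0) → follower holds at (31.250, -19.000, -47.000°)
step 4: Δleader=(-14.000, 1.000, -10.000°), disengaged; cmd=(0,0,0) → follower holds at (31.250, -19.000, -47.000°)
step 5: Δleader=(-7.000, 3.000, 23.000°), engaged; cmd=(-1.750, 2.500, 6.250°) → follower=(29.500, -16.500, -40.750°)
step 6: Δleader=(1.000, -24.000, -11.000°), engaged; cmd=(0.250, -11.000, -2.250°) → follower=(29.750, -27.500, -43.000°)
step 7: Δleader=(12.000, -24.000, 10.000°), engaged; cmd=(3.000, -11.000, 3.000°) → follower=(32.750, -38.500, -40.000°)

24.750 -20.500 -52.750
27.500 -16.500 -44.000
31.250 -19.000 -47.000
31.250 -19.000 -47.000
31.250 -19.000 -47.000
29.500 -16.500 -40.750
29.750 -27.500 -43.000
32.750 -38.500 -40.000


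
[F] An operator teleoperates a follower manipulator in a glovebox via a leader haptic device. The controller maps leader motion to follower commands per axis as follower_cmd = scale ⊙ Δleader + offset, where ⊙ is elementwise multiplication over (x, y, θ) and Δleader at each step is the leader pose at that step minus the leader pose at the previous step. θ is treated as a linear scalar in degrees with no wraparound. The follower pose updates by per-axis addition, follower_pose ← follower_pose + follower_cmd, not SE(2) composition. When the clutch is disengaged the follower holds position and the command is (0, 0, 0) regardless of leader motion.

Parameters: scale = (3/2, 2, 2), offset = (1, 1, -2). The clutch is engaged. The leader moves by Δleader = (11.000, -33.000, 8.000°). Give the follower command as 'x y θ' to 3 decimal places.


axis x: 3/2·11.000 + 1 = 17.500
axis y: 2·-33.000 + 1 = -65.000
axis θ: 2·8.000 + -2 = 14.000

17.500 -65.000 14.000


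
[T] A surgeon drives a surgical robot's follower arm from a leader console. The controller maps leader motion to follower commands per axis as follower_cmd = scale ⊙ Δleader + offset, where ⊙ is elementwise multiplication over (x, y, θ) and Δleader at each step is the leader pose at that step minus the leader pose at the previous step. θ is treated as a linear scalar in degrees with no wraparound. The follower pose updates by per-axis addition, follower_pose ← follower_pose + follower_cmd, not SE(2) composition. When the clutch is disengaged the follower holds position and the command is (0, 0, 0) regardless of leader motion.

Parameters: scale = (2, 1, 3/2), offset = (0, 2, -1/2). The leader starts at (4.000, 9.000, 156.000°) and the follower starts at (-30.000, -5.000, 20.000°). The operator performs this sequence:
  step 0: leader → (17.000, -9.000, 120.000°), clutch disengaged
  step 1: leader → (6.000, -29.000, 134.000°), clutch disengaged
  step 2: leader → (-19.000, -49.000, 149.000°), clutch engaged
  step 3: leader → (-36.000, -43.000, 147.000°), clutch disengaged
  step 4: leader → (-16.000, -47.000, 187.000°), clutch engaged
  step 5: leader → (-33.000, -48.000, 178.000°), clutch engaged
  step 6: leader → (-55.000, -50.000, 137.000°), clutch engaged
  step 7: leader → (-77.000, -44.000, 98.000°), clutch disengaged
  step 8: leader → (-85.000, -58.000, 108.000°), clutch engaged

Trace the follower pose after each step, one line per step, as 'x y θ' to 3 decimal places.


step 0: Δleader=(13.000, -18.000, -36.000°), disengaged; cmd=(0,0,0) → follower holds at (-30.000, -5.000, 20.000°)
step 1: Δleader=(-11.000, -20.000, 14.000°), disengaged; cmd=(0,0,0) → follower holds at (-30.000, -5.000, 20.000°)
step 2: Δleader=(-25.000, -20.000, 15.000°), engaged; cmd=(-50.000, -18.000, 22.000°) → follower=(-80.000, -23.000, 42.000°)
step 3: Δleader=(-17.000, 6.000, -2.000°), disengaged; cmd=(0,0,0) → follower holds at (-80.000, -23.000, 42.000°)
step 4: Δleader=(20.000, -4.000, 40.000°), engaged; cmd=(40.000, -2.000, 59.500°) → follower=(-40.000, -25.000, 101.500°)
step 5: Δleader=(-17.000, -1.000, -9.000°), engaged; cmd=(-34.000, 1.000, -14.000°) → follower=(-74.000, -24.000, 87.500°)
step 6: Δleader=(-22.000, -2.000, -41.000°), engaged; cmd=(-44.000, 0.000, -62.000°) → follower=(-118.000, -24.000, 25.500°)
step 7: Δleader=(-22.000, 6.000, -39.000°), disengaged; cmd=(0,0,0) → follower holds at (-118.000, -24.000, 25.500°)
step 8: Δleader=(-8.000, -14.000, 10.000°), engaged; cmd=(-16.000, -12.000, 14.500°) → follower=(-134.000, -36.000, 40.000°)

-30.000 -5.000 20.000
-30.000 -5.000 20.000
-80.000 -23.000 42.000
-80.000 -23.000 42.000
-40.000 -25.000 101.500
-74.000 -24.000 87.500
-118.000 -24.000 25.500
-118.000 -24.000 25.500
-134.000 -36.000 40.000


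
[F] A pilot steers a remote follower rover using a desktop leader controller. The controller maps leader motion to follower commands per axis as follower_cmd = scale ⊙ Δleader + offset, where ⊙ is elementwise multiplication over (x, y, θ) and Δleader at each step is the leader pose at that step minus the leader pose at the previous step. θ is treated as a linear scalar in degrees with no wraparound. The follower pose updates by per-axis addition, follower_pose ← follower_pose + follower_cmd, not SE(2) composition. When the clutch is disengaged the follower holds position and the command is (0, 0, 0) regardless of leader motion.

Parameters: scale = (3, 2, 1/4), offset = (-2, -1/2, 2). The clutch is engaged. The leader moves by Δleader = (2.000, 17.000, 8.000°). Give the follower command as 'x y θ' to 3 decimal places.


axis x: 3·2.000 + -2 = 4.000
axis y: 2·17.000 + -1/2 = 33.500
axis θ: 1/4·8.000 + 2 = 4.000

4.000 33.500 4.000


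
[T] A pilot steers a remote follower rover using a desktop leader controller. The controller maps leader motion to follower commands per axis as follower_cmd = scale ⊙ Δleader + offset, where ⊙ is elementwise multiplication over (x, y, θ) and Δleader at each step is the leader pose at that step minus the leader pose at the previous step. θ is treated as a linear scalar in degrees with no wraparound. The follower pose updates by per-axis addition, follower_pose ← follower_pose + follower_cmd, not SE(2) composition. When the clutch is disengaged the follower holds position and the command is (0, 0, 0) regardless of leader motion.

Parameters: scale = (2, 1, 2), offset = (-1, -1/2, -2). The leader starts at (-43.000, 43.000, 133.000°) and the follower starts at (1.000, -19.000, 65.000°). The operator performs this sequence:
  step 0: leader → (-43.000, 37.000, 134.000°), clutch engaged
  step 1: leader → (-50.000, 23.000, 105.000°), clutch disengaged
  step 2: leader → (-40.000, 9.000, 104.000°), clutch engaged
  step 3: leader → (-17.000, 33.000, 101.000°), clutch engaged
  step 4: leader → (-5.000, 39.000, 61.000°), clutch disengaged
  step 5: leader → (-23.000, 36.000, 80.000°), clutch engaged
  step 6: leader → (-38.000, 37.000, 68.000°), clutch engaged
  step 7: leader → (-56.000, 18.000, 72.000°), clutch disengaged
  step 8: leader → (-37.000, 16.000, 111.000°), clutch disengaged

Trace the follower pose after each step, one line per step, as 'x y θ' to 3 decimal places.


step 0: Δleader=(0.000, -6.000, 1.000°), engaged; cmd=(-1.000, -6.500, 0.000°) → follower=(0.000, -25.500, 65.000°)
step 1: Δleader=(-7.000, -14.000, -29.000°), disengaged; cmd=(0,0,0) → follower holds at (0.000, -25.500, 65.000°)
step 2: Δleader=(10.000, -14.000, -1.000°), engaged; cmd=(19.000, -14.500, -4.000°) → follower=(19.000, -40.000, 61.000°)
step 3: Δleader=(23.000, 24.000, -3.000°), engaged; cmd=(45.000, 23.500, -8.000°) → follower=(64.000, -16.500, 53.000°)
step 4: Δleader=(12.000, 6.000, -40.000°), disengaged; cmd=(0,0,0) → follower holds at (64.000, -16.500, 53.000°)
step 5: Δleader=(-18.000, -3.000, 19.000°), engaged; cmd=(-37.000, -3.500, 36.000°) → follower=(27.000, -20.000, 89.000°)
step 6: Δleader=(-15.000, 1.000, -12.000°), engaged; cmd=(-31.000, 0.500, -26.000°) → follower=(-4.000, -19.500, 63.000°)
step 7: Δleader=(-18.000, -19.000, 4.000°), disengaged; cmd=(0,0,0) → follower holds at (-4.000, -19.500, 63.000°)
step 8: Δleader=(19.000, -2.000, 39.000°), disengaged; cmd=(0,0,0) → follower holds at (-4.000, -19.500, 63.000°)

0.000 -25.500 65.000
0.000 -25.500 65.000
19.000 -40.000 61.000
64.000 -16.500 53.000
64.000 -16.500 53.000
27.000 -20.000 89.000
-4.000 -19.500 63.000
-4.000 -19.500 63.000
-4.000 -19.500 63.000


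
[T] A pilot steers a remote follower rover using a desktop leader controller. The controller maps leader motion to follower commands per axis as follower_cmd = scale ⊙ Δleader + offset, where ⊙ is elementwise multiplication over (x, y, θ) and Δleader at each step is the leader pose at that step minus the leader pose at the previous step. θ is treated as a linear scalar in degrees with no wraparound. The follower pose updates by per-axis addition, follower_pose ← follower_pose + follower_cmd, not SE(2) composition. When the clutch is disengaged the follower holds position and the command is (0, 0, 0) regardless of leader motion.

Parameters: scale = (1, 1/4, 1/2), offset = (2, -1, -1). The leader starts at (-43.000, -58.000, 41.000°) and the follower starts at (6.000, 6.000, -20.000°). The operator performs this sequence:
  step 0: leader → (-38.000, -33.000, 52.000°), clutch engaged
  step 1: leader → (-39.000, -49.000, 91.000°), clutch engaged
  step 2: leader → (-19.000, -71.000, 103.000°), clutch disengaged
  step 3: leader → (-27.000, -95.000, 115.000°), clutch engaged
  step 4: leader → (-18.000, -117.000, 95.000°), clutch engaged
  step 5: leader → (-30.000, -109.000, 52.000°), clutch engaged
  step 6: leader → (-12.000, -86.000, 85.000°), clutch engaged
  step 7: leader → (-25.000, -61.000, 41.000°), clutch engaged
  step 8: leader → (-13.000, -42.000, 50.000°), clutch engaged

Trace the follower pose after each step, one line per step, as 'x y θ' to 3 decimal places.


step 0: Δleader=(5.000, 25.000, 11.000°), engaged; cmd=(7.000, 5.250, 4.500°) → follower=(13.000, 11.250, -15.500°)
step 1: Δleader=(-1.000, -16.000, 39.000°), engaged; cmd=(1.000, -5.000, 18.500°) → follower=(14.000, 6.250, 3.000°)
step 2: Δleader=(20.000, -22.000, 12.000°), disengaged; cmd=(0,0,0) → follower holds at (14.000, 6.250, 3.000°)
step 3: Δleader=(-8.000, -24.000, 12.000°), engaged; cmd=(-6.000, -7.000, 5.000°) → follower=(8.000, -0.750, 8.000°)
step 4: Δleader=(9.000, -22.000, -20.000°), engaged; cmd=(11.000, -6.500, -11.000°) → follower=(19.000, -7.250, -3.000°)
step 5: Δleader=(-12.000, 8.000, -43.000°), engaged; cmd=(-10.000, 1.000, -22.500°) → follower=(9.000, -6.250, -25.500°)
step 6: Δleader=(18.000, 23.000, 33.000°), engaged; cmd=(20.000, 4.750, 15.500°) → follower=(29.000, -1.500, -10.000°)
step 7: Δleader=(-13.000, 25.000, -44.000°), engaged; cmd=(-11.000, 5.250, -23.000°) → follower=(18.000, 3.750, -33.000°)
step 8: Δleader=(12.000, 19.000, 9.000°), engaged; cmd=(14.000, 3.750, 3.500°) → follower=(32.000, 7.500, -29.500°)

13.000 11.250 -15.500
14.000 6.250 3.000
14.000 6.250 3.000
8.000 -0.750 8.000
19.000 -7.250 -3.000
9.000 -6.250 -25.500
29.000 -1.500 -10.000
18.000 3.750 -33.000
32.000 7.500 -29.500


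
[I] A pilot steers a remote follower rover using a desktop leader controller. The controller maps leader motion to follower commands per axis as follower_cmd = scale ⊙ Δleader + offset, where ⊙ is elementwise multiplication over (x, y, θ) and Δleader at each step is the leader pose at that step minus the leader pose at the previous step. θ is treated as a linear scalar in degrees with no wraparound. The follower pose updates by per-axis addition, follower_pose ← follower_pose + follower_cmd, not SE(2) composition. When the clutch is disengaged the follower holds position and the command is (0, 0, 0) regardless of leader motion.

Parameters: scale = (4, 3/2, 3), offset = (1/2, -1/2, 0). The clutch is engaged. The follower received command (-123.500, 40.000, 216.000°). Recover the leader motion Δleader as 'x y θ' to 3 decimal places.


-31.000 27.000 72.000

axis x: (-123.500 − 1/2) / (4) = -31.000
axis y: (40.000 − -1/2) / (3/2) = 27.000
axis θ: (216.000 − 0) / (3) = 72.000


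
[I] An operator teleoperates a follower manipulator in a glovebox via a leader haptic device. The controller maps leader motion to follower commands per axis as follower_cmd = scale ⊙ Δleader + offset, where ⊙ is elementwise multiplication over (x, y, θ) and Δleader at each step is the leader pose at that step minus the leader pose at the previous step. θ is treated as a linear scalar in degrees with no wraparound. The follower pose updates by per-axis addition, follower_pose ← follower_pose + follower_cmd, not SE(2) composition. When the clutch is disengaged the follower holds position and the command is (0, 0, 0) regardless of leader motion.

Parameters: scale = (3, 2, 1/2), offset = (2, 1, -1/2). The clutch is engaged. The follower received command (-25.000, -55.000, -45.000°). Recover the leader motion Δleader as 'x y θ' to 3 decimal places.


-9.000 -28.000 -89.000

axis x: (-25.000 − 2) / (3) = -9.000
axis y: (-55.000 − 1) / (2) = -28.000
axis θ: (-45.000 − -1/2) / (1/2) = -89.000


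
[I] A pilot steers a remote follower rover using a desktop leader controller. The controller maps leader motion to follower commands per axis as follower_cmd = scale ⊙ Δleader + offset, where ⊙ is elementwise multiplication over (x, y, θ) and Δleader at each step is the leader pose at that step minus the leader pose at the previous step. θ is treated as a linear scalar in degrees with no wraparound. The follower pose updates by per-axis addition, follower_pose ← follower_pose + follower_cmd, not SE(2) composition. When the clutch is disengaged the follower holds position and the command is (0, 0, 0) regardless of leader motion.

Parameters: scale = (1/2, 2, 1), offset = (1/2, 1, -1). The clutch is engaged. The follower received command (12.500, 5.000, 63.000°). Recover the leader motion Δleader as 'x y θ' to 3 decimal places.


24.000 2.000 64.000

axis x: (12.500 − 1/2) / (1/2) = 24.000
axis y: (5.000 − 1) / (2) = 2.000
axis θ: (63.000 − -1) / (1) = 64.000


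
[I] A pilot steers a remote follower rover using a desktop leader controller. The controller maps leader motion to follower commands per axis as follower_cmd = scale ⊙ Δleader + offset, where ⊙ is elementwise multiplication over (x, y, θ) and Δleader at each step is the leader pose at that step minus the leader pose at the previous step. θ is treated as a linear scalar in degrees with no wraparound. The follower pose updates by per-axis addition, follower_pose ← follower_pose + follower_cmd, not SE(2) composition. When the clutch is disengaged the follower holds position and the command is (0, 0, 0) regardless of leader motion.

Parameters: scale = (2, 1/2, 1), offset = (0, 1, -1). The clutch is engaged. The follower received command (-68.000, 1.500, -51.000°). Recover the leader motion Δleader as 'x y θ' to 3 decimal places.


-34.000 1.000 -50.000

axis x: (-68.000 − 0) / (2) = -34.000
axis y: (1.500 − 1) / (1/2) = 1.000
axis θ: (-51.000 − -1) / (1) = -50.000


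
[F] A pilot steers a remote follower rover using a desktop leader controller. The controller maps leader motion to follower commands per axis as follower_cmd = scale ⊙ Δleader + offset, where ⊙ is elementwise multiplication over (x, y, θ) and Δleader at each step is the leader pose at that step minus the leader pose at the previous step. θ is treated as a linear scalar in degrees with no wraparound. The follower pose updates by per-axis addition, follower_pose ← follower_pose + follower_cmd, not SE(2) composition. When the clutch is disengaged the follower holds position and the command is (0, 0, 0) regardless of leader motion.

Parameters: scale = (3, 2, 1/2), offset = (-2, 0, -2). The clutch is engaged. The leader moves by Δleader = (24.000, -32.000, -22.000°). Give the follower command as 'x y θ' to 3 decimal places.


axis x: 3·24.000 + -2 = 70.000
axis y: 2·-32.000 + 0 = -64.000
axis θ: 1/2·-22.000 + -2 = -13.000

70.000 -64.000 -13.000


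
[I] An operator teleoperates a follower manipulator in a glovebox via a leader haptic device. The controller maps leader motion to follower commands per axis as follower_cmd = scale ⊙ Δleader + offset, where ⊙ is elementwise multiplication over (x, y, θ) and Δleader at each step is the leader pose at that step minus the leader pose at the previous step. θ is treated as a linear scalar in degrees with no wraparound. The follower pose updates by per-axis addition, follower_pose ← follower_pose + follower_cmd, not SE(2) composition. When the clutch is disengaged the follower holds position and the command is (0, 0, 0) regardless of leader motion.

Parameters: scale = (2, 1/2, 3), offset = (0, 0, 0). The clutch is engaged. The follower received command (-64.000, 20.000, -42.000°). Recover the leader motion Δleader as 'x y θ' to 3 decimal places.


-32.000 40.000 -14.000

axis x: (-64.000 − 0) / (2) = -32.000
axis y: (20.000 − 0) / (1/2) = 40.000
axis θ: (-42.000 − 0) / (3) = -14.000


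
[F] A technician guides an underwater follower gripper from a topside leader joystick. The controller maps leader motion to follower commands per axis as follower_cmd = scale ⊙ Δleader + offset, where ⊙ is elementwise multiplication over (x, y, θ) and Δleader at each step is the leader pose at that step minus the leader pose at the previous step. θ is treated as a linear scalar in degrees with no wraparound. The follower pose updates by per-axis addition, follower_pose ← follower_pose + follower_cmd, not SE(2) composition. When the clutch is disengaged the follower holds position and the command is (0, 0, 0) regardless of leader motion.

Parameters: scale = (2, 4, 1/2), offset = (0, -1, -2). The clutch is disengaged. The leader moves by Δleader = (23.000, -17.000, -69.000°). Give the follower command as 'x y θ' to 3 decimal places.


clutch disengaged → follower holds; cmd = (0, 0, 0)

0.000 0.000 0.000


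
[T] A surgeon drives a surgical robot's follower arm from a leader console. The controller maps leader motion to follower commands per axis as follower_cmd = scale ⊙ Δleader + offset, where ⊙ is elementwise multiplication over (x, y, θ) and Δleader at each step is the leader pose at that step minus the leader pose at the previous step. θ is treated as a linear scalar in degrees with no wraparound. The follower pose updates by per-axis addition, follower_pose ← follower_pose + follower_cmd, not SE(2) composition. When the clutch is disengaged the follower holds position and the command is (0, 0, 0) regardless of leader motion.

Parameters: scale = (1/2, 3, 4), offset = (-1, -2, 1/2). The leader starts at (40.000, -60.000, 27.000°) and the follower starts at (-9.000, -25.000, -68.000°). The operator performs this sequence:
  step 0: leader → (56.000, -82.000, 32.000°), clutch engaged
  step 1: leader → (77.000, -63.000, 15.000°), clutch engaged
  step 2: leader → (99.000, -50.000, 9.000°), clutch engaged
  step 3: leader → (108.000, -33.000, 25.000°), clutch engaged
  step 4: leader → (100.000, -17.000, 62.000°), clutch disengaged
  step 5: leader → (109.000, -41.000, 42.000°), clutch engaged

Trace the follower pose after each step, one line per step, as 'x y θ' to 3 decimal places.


-2.000 -93.000 -47.500
7.500 -38.000 -115.000
17.500 -1.000 -138.500
21.000 48.000 -74.000
21.000 48.000 -74.000
24.500 -26.000 -153.500

step 0: Δleader=(16.000, -22.000, 5.000°), engaged; cmd=(7.000, -68.000, 20.500°) → follower=(-2.000, -93.000, -47.500°)
step 1: Δleader=(21.000, 19.000, -17.000°), engaged; cmd=(9.500, 55.000, -67.500°) → follower=(7.500, -38.000, -115.000°)
step 2: Δleader=(22.000, 13.000, -6.000°), engaged; cmd=(10.000, 37.000, -23.500°) → follower=(17.500, -1.000, -138.500°)
step 3: Δleader=(9.000, 17.000, 16.000°), engaged; cmd=(3.500, 49.000, 64.500°) → follower=(21.000, 48.000, -74.000°)
step 4: Δleader=(-8.000, 16.000, 37.000°), disengaged; cmd=(0,0,0) → follower holds at (21.000, 48.000, -74.000°)
step 5: Δleader=(9.000, -24.000, -20.000°), engaged; cmd=(3.500, -74.000, -79.500°) → follower=(24.500, -26.000, -153.500°)


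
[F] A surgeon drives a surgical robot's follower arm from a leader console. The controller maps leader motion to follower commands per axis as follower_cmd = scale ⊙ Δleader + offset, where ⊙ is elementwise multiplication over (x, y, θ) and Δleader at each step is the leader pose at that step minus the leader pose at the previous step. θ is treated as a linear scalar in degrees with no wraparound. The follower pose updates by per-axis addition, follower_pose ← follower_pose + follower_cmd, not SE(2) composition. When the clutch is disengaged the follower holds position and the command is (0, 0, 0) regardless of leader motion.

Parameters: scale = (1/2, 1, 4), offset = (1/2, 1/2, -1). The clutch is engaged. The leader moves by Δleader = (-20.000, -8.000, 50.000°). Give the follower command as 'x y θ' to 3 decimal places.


axis x: 1/2·-20.000 + 1/2 = -9.500
axis y: 1·-8.000 + 1/2 = -7.500
axis θ: 4·50.000 + -1 = 199.000

-9.500 -7.500 199.000


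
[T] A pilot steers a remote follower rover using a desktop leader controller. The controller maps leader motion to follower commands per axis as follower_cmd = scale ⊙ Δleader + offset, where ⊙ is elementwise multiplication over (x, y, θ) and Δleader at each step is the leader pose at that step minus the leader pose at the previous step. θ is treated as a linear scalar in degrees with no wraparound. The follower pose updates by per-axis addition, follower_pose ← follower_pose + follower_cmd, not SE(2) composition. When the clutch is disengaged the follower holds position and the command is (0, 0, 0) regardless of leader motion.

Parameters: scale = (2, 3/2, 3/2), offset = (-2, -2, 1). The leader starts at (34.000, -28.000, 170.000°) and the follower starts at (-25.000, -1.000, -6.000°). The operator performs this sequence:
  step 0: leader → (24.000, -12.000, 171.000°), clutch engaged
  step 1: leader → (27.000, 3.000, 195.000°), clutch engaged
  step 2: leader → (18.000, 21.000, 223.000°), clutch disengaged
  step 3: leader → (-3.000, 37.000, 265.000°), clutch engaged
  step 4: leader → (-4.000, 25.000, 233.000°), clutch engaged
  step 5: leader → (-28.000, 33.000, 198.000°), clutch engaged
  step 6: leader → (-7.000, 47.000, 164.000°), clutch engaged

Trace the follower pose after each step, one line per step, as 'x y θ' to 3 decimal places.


-47.000 21.000 -3.500
-43.000 41.500 33.500
-43.000 41.500 33.500
-87.000 63.500 97.500
-91.000 43.500 50.500
-141.000 53.500 -1.000
-101.000 72.500 -51.000

step 0: Δleader=(-10.000, 16.000, 1.000°), engaged; cmd=(-22.000, 22.000, 2.500°) → follower=(-47.000, 21.000, -3.500°)
step 1: Δleader=(3.000, 15.000, 24.000°), engaged; cmd=(4.000, 20.500, 37.000°) → follower=(-43.000, 41.500, 33.500°)
step 2: Δleader=(-9.000, 18.000, 28.000°), disengaged; cmd=(0,0,0) → follower holds at (-43.000, 41.500, 33.500°)
step 3: Δleader=(-21.000, 16.000, 42.000°), engaged; cmd=(-44.000, 22.000, 64.000°) → follower=(-87.000, 63.500, 97.500°)
step 4: Δleader=(-1.000, -12.000, -32.000°), engaged; cmd=(-4.000, -20.000, -47.000°) → follower=(-91.000, 43.500, 50.500°)
step 5: Δleader=(-24.000, 8.000, -35.000°), engaged; cmd=(-50.000, 10.000, -51.500°) → follower=(-141.000, 53.500, -1.000°)
step 6: Δleader=(21.000, 14.000, -34.000°), engaged; cmd=(40.000, 19.000, -50.000°) → follower=(-101.000, 72.500, -51.000°)


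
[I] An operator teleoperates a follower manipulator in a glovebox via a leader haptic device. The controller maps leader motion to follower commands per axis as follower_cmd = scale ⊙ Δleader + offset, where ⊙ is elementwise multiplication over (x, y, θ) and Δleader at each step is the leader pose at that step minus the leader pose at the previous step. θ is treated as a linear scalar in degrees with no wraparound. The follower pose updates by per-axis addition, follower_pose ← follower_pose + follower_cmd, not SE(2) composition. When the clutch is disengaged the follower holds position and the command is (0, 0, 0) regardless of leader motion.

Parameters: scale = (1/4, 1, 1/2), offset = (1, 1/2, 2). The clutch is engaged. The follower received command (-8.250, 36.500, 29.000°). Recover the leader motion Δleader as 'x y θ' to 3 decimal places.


axis x: (-8.250 − 1) / (1/4) = -37.000
axis y: (36.500 − 1/2) / (1) = 36.000
axis θ: (29.000 − 2) / (1/2) = 54.000

-37.000 36.000 54.000


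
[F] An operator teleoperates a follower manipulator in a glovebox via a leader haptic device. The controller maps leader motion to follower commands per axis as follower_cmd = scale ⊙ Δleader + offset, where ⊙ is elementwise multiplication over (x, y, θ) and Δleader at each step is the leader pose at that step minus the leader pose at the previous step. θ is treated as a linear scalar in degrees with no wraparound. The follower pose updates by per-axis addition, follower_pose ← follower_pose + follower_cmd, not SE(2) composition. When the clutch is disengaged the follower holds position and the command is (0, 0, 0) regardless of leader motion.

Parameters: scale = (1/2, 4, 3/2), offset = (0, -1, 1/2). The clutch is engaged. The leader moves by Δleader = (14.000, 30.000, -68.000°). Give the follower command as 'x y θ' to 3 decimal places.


axis x: 1/2·14.000 + 0 = 7.000
axis y: 4·30.000 + -1 = 119.000
axis θ: 3/2·-68.000 + 1/2 = -101.500

7.000 119.000 -101.500


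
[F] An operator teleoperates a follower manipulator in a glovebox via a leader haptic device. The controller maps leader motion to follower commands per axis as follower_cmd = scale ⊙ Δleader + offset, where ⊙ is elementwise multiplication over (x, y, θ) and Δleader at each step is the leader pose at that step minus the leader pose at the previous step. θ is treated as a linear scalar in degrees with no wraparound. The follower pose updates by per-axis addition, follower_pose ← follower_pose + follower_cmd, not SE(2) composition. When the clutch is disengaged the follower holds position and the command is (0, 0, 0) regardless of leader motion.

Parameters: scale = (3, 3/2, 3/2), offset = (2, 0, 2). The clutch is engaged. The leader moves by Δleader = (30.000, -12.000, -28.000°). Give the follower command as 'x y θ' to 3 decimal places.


92.000 -18.000 -40.000

axis x: 3·30.000 + 2 = 92.000
axis y: 3/2·-12.000 + 0 = -18.000
axis θ: 3/2·-28.000 + 2 = -40.000


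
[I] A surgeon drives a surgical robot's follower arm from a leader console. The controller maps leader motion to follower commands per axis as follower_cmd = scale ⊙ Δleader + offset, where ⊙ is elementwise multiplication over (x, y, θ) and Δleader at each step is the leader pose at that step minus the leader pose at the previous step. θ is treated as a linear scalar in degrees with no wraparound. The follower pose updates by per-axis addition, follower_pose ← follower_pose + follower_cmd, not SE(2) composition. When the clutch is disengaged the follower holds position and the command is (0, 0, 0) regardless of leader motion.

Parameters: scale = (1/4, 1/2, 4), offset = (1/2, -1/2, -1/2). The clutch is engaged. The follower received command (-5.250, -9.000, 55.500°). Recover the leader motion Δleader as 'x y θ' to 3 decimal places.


axis x: (-5.250 − 1/2) / (1/4) = -23.000
axis y: (-9.000 − -1/2) / (1/2) = -17.000
axis θ: (55.500 − -1/2) / (4) = 14.000

-23.000 -17.000 14.000


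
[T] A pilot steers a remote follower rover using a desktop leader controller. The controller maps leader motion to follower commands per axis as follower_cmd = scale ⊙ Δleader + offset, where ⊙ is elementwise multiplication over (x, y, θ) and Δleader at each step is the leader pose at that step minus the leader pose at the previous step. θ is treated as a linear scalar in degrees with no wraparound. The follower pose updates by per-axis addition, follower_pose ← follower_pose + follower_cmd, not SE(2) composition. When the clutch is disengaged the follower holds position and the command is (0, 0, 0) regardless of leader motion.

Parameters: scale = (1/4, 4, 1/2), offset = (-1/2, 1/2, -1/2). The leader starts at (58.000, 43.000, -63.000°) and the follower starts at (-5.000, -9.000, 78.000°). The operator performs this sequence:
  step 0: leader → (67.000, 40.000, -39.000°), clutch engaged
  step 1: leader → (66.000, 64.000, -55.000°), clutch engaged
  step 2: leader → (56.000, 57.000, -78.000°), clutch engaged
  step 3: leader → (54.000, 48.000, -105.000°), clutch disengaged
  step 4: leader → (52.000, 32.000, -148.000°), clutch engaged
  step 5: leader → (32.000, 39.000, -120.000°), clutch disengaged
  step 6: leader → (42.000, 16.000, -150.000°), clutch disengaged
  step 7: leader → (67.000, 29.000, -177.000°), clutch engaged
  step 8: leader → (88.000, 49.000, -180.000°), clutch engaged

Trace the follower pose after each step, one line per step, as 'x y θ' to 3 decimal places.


-3.250 -20.500 89.500
-4.000 76.000 81.000
-7.000 48.500 69.000
-7.000 48.500 69.000
-8.000 -15.000 47.000
-8.000 -15.000 47.000
-8.000 -15.000 47.000
-2.250 37.500 33.000
2.500 118.000 31.000

step 0: Δleader=(9.000, -3.000, 24.000°), engaged; cmd=(1.750, -11.500, 11.500°) → follower=(-3.250, -20.500, 89.500°)
step 1: Δleader=(-1.000, 24.000, -16.000°), engaged; cmd=(-0.750, 96.500, -8.500°) → follower=(-4.000, 76.000, 81.000°)
step 2: Δleader=(-10.000, -7.000, -23.000°), engaged; cmd=(-3.000, -27.500, -12.000°) → follower=(-7.000, 48.500, 69.000°)
step 3: Δleader=(-2.000, -9.000, -27.000°), disengaged; cmd=(0,0,0) → follower holds at (-7.000, 48.500, 69.000°)
step 4: Δleader=(-2.000, -16.000, -43.000°), engaged; cmd=(-1.000, -63.500, -22.000°) → follower=(-8.000, -15.000, 47.000°)
step 5: Δleader=(-20.000, 7.000, 28.000°), disengaged; cmd=(0,0,0) → follower holds at (-8.000, -15.000, 47.000°)
step 6: Δleader=(10.000, -23.000, -30.000°), disengaged; cmd=(0,0,0) → follower holds at (-8.000, -15.000, 47.000°)
step 7: Δleader=(25.000, 13.000, -27.000°), engaged; cmd=(5.750, 52.500, -14.000°) → follower=(-2.250, 37.500, 33.000°)
step 8: Δleader=(21.000, 20.000, -3.000°), engaged; cmd=(4.750, 80.500, -2.000°) → follower=(2.500, 118.000, 31.000°)


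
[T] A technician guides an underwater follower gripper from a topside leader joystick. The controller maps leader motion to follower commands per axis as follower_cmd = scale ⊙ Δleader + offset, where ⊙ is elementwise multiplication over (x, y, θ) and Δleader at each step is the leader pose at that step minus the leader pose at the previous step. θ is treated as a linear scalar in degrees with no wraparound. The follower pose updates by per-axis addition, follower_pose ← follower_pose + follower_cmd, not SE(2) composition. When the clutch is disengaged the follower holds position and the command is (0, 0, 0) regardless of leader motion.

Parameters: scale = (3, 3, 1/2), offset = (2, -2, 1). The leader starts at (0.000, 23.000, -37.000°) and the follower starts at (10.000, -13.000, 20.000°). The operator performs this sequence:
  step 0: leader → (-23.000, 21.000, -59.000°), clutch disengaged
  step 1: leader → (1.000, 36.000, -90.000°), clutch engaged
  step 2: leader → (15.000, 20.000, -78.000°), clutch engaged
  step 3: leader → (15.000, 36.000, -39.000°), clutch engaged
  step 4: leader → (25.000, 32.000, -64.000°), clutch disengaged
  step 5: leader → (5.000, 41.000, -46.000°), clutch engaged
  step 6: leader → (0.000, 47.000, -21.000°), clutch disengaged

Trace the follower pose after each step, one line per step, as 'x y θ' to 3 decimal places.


step 0: Δleader=(-23.000, -2.000, -22.000°), disengaged; cmd=(0,0,0) → follower holds at (10.000, -13.000, 20.000°)
step 1: Δleader=(24.000, 15.000, -31.000°), engaged; cmd=(74.000, 43.000, -14.500°) → follower=(84.000, 30.000, 5.500°)
step 2: Δleader=(14.000, -16.000, 12.000°), engaged; cmd=(44.000, -50.000, 7.000°) → follower=(128.000, -20.000, 12.500°)
step 3: Δleader=(0.000, 16.000, 39.000°), engaged; cmd=(2.000, 46.000, 20.500°) → follower=(130.000, 26.000, 33.000°)
step 4: Δleader=(10.000, -4.000, -25.000°), disengaged; cmd=(0,0,0) → follower holds at (130.000, 26.000, 33.000°)
step 5: Δleader=(-20.000, 9.000, 18.000°), engaged; cmd=(-58.000, 25.000, 10.000°) → follower=(72.000, 51.000, 43.000°)
step 6: Δleader=(-5.000, 6.000, 25.000°), disengaged; cmd=(0,0,0) → follower holds at (72.000, 51.000, 43.000°)

10.000 -13.000 20.000
84.000 30.000 5.500
128.000 -20.000 12.500
130.000 26.000 33.000
130.000 26.000 33.000
72.000 51.000 43.000
72.000 51.000 43.000


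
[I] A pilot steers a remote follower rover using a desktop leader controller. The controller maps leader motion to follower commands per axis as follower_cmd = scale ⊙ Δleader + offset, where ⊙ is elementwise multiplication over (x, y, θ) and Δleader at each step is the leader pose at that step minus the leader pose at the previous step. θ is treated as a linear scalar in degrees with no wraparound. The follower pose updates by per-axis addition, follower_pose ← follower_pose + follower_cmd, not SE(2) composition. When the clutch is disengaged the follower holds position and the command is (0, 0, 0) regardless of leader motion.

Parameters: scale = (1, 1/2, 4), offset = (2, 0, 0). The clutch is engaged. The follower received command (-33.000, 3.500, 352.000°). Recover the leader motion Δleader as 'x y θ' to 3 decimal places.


axis x: (-33.000 − 2) / (1) = -35.000
axis y: (3.500 − 0) / (1/2) = 7.000
axis θ: (352.000 − 0) / (4) = 88.000

-35.000 7.000 88.000


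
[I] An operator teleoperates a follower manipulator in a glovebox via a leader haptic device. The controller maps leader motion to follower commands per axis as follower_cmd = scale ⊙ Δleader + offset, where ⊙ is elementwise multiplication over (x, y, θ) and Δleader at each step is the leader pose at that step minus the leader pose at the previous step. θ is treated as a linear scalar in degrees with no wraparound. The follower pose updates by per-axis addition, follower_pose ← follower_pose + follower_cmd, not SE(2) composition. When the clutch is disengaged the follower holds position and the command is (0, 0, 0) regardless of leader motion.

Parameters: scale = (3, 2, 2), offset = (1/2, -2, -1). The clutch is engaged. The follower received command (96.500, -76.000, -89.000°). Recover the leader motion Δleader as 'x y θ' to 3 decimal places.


axis x: (96.500 − 1/2) / (3) = 32.000
axis y: (-76.000 − -2) / (2) = -37.000
axis θ: (-89.000 − -1) / (2) = -44.000

32.000 -37.000 -44.000


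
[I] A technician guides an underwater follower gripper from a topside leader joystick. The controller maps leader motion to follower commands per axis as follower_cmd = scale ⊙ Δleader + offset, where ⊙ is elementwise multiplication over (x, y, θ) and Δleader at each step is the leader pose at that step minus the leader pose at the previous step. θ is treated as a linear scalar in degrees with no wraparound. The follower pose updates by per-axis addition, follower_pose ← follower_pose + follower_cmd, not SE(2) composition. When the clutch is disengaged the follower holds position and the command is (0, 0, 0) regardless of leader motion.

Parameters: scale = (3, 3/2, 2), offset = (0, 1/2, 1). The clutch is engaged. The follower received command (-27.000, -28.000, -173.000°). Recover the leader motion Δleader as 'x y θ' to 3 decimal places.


axis x: (-27.000 − 0) / (3) = -9.000
axis y: (-28.000 − 1/2) / (3/2) = -19.000
axis θ: (-173.000 − 1) / (2) = -87.000

-9.000 -19.000 -87.000


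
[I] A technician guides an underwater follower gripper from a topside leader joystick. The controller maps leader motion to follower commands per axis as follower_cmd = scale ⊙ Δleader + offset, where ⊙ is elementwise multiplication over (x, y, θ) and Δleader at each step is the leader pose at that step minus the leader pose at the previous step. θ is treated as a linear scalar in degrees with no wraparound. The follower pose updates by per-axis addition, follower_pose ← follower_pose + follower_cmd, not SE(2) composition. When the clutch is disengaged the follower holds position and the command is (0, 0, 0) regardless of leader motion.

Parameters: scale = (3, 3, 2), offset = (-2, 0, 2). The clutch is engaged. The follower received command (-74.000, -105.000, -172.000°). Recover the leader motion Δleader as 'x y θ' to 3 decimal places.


-24.000 -35.000 -87.000

axis x: (-74.000 − -2) / (3) = -24.000
axis y: (-105.000 − 0) / (3) = -35.000
axis θ: (-172.000 − 2) / (2) = -87.000


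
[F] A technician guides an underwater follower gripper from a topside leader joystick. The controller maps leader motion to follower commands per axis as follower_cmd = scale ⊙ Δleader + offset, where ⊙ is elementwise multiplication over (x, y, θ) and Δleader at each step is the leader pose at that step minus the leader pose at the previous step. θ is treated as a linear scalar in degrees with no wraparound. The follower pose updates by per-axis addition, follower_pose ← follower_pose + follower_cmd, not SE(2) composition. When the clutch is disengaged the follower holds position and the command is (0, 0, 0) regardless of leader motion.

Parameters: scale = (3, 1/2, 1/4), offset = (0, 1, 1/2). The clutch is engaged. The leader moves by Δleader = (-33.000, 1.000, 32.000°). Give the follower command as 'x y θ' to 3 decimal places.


-99.000 1.500 8.500

axis x: 3·-33.000 + 0 = -99.000
axis y: 1/2·1.000 + 1 = 1.500
axis θ: 1/4·32.000 + 1/2 = 8.500


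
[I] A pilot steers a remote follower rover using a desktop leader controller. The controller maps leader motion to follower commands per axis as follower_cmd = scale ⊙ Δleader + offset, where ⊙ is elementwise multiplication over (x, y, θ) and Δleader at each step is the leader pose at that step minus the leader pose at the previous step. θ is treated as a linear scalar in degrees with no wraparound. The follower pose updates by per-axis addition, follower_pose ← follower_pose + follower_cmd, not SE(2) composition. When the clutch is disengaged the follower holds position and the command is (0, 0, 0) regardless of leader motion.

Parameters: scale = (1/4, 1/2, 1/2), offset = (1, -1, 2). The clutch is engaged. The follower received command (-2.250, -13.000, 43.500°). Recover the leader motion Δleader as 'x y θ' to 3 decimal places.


axis x: (-2.250 − 1) / (1/4) = -13.000
axis y: (-13.000 − -1) / (1/2) = -24.000
axis θ: (43.500 − 2) / (1/2) = 83.000

-13.000 -24.000 83.000
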